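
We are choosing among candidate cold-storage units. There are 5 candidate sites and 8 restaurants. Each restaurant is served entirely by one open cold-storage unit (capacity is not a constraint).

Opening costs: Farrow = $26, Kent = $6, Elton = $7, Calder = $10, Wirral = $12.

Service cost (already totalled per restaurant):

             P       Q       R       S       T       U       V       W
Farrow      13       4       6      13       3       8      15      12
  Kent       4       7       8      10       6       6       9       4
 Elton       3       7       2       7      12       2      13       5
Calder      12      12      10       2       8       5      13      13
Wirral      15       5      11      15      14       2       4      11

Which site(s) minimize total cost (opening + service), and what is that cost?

For any fixed open set, each restaurant goes to its cheapest open site; total = fixed + service.
{Kent, Elton}: P→Elton 3, Q→Kent 7, R→Elton 2, S→Elton 7, T→Kent 6, U→Elton 2, V→Kent 9, W→Kent 4. Service 40; fixed 13; total 53.
{Kent, Elton, Calder}: service 35 + fixed 23 = 58
{Kent, Elton, Wirral}: service 33 + fixed 25 = 58
{Farrow, Kent, Elton, Calder, Wirral}: P→Elton 3, Q→Farrow 4, R→Elton 2, S→Calder 2, T→Farrow 3, U→Elton 2, V→Wirral 4, W→Kent 4. Service 24; fixed 61; total 85.
No other subset beats 53.

Open Kent and Elton; minimum total cost 53.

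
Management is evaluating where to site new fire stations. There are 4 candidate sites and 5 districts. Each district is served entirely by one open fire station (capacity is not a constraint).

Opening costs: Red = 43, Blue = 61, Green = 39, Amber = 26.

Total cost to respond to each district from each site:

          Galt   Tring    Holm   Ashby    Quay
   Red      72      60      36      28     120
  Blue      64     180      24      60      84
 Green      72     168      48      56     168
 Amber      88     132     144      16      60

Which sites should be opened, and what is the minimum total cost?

For any fixed open set, each district goes to its cheapest open site; total = fixed + service.
{Red, Amber}: Galt→Red 72, Tring→Red 60, Holm→Red 36, Ashby→Amber 16, Quay→Amber 60. Service 244; fixed 69; total 313.
{Red, Green, Amber}: Galt→Red 72, Tring→Red 60, Holm→Red 36, Ashby→Amber 16, Quay→Amber 60. Service 244; fixed 108; total 352.
{Red, Blue, Amber}: service 224 + fixed 130 = 354
{Red, Blue, Green, Amber}: Galt→Blue 64, Tring→Red 60, Holm→Blue 24, Ashby→Amber 16, Quay→Amber 60. Service 224; fixed 169; total 393.
No other subset beats 313.

Open Red and Amber; minimum total cost 313.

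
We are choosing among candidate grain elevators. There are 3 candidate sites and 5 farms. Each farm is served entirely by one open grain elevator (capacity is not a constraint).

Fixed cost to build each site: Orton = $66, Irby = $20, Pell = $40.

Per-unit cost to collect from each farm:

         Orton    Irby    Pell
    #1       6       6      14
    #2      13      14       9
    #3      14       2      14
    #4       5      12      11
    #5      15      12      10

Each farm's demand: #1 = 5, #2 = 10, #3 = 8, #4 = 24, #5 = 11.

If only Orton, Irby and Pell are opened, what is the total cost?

Each farm is assigned to its cheapest site among the open ones.
{Orton, Irby, Pell}: #1→Orton 6·5=30, #2→Pell 9·10=90, #3→Irby 2·8=16, #4→Orton 5·24=120, #5→Pell 10·11=110. Service 366; fixed 126; total 492.

Total cost: 492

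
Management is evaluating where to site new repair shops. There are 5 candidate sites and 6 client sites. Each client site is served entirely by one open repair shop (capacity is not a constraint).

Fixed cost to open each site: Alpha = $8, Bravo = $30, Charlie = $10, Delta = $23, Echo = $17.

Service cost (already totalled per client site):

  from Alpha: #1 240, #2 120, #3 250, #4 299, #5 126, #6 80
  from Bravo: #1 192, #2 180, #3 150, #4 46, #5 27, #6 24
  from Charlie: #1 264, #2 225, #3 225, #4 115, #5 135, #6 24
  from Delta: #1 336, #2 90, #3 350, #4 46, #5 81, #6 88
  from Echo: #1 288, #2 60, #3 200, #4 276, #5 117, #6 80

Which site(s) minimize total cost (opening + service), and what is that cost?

For any fixed open set, each client site goes to its cheapest open site; total = fixed + service.
{Bravo, Echo}: #1→Bravo 192, #2→Echo 60, #3→Bravo 150, #4→Bravo 46, #5→Bravo 27, #6→Bravo 24. Service 499; fixed 47; total 546.
{Alpha, Bravo, Echo}: #1→Bravo 192, #2→Echo 60, #3→Bravo 150, #4→Bravo 46, #5→Bravo 27, #6→Bravo 24. Service 499; fixed 55; total 554.
{Bravo, Charlie, Echo}: service 499 + fixed 57 = 556
{Alpha, Bravo, Charlie, Delta, Echo}: service 499 + fixed 88 = 587
No other subset beats 546.

Open Bravo and Echo; minimum total cost 546.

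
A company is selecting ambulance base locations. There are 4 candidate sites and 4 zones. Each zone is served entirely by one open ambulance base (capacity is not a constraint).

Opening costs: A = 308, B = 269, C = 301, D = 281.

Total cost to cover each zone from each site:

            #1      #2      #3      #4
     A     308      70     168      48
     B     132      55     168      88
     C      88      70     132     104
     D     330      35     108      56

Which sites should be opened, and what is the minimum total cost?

Open C only; minimum total cost 695.

For any fixed open set, each zone goes to its cheapest open site; total = fixed + service.
{C}: #1→C 88, #2→C 70, #3→C 132, #4→C 104. Service 394; fixed 301; total 695.
{B}: service 443 + fixed 269 = 712
{D}: service 529 + fixed 281 = 810
{A, B, C, D}: service 279 + fixed 1159 = 1438
No other subset beats 695.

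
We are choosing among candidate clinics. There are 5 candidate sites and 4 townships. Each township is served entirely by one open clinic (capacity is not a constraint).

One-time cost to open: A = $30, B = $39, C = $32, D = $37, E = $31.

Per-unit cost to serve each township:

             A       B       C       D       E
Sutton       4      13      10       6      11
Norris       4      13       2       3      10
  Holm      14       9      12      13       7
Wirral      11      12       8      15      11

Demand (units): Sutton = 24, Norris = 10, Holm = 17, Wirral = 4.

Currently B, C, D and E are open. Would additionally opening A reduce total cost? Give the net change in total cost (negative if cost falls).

Yes — net change −18 (cost falls by 18).

Current service cost with {B, C, D, E}: 315.
Adding A: each township re-picks its cheapest; new service cost 267, saving 48.
Extra fixed cost: 30. Net change = 30 − 48 = -18.
(Totals: 454 → 436.)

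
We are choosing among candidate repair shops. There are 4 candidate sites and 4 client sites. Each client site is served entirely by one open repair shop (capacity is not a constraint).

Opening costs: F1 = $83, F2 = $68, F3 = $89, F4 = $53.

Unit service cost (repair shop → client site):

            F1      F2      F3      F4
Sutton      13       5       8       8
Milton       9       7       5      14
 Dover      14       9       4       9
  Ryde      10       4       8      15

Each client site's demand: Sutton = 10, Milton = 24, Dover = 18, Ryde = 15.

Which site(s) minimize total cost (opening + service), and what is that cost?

For any fixed open set, each client site goes to its cheapest open site; total = fixed + service.
{F2, F3}: Sutton→F2 5·10=50, Milton→F3 5·24=120, Dover→F3 4·18=72, Ryde→F2 4·15=60. Service 302; fixed 157; total 459.
{F3}: service 392 + fixed 89 = 481
{F2}: Sutton→F2 5·10=50, Milton→F2 7·24=168, Dover→F2 9·18=162, Ryde→F2 4·15=60. Service 440; fixed 68; total 508.
{F1, F2, F3, F4}: service 302 + fixed 293 = 595
No other subset beats 459.

Open F2 and F3; minimum total cost 459.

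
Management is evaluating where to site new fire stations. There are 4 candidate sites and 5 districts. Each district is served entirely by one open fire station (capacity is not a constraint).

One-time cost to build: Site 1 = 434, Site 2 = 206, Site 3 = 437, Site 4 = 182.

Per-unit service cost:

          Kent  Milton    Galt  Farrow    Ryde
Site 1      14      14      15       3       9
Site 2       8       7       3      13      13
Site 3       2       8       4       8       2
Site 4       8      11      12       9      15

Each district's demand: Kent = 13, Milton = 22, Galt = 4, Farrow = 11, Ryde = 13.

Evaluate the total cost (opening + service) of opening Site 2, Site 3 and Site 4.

Each district is assigned to its cheapest site among the open ones.
{Site 2, Site 3, Site 4}: Kent→Site 3 2·13=26, Milton→Site 2 7·22=154, Galt→Site 2 3·4=12, Farrow→Site 3 8·11=88, Ryde→Site 3 2·13=26. Service 306; fixed 825; total 1131.

Total cost: 1131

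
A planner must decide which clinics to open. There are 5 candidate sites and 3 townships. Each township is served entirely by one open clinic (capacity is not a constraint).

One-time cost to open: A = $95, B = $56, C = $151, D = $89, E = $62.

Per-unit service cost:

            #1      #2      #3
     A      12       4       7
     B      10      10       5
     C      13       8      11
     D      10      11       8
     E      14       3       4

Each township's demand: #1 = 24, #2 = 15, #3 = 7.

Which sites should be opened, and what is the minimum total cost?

Open B and E; minimum total cost 431.

For any fixed open set, each township goes to its cheapest open site; total = fixed + service.
{B, E}: #1→B 10·24=240, #2→E 3·15=45, #3→E 4·7=28. Service 313; fixed 118; total 431.
{D, E}: service 313 + fixed 151 = 464
{E}: #1→E 14·24=336, #2→E 3·15=45, #3→E 4·7=28. Service 409; fixed 62; total 471.
{A, B, C, D, E}: service 313 + fixed 453 = 766
No other subset beats 431.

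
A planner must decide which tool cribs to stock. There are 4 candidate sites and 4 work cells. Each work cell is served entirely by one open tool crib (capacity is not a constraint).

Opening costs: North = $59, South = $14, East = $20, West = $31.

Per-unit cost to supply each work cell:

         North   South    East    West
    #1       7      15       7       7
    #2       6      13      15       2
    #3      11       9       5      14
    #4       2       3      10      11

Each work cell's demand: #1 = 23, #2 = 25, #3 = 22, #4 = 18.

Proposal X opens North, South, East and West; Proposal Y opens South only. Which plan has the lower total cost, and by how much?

Proposal X is cheaper by 455.

Proposal X: {North, South, East, West}: #1→North 7·23=161, #2→West 2·25=50, #3→East 5·22=110, #4→North 2·18=36. Service 357; fixed 124; total 481.
Proposal Y: {South}: #1→South 15·23=345, #2→South 13·25=325, #3→South 9·22=198, #4→South 3·18=54. Service 922; fixed 14; total 936.
Difference: |481 − 936| = 455.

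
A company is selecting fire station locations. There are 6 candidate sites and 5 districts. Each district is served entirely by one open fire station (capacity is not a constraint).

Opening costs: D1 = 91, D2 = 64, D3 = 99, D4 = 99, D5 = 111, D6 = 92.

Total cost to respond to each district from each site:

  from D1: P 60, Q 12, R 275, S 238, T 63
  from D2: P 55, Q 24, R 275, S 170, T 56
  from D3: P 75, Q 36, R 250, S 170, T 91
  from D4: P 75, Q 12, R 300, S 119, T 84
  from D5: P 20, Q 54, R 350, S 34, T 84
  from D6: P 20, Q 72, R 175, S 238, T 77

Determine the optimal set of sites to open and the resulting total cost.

Open D5 and D6; minimum total cost 563.

For any fixed open set, each district goes to its cheapest open site; total = fixed + service.
{D5, D6}: P→D5 20, Q→D5 54, R→D6 175, S→D5 34, T→D6 77. Service 360; fixed 203; total 563.
{D2, D5, D6}: service 309 + fixed 267 = 576
{D2, D5}: service 409 + fixed 175 = 584
{D1, D2, D3, D4, D5, D6}: service 297 + fixed 556 = 853
No other subset beats 563.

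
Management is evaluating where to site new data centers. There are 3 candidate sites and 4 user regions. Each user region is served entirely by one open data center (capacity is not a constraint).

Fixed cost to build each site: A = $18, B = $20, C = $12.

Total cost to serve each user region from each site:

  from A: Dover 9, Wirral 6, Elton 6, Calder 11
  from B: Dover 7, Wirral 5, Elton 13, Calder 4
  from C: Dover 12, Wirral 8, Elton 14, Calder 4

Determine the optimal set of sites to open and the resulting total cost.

Open B only; minimum total cost 49.

For any fixed open set, each user region goes to its cheapest open site; total = fixed + service.
{B}: Dover→B 7, Wirral→B 5, Elton→B 13, Calder→B 4. Service 29; fixed 20; total 49.
{A}: service 32 + fixed 18 = 50
{C}: Dover→C 12, Wirral→C 8, Elton→C 14, Calder→C 4. Service 38; fixed 12; total 50.
{A, B, C}: service 22 + fixed 50 = 72
No other subset beats 49.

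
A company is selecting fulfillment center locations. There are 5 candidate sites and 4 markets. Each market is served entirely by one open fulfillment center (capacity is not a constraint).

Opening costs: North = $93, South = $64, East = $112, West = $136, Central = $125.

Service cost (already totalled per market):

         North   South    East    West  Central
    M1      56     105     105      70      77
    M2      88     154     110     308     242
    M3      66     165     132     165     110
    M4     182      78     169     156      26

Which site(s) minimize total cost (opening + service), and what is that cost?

Open North and South; minimum total cost 445.

For any fixed open set, each market goes to its cheapest open site; total = fixed + service.
{North, South}: M1→North 56, M2→North 88, M3→North 66, M4→South 78. Service 288; fixed 157; total 445.
{North, Central}: service 236 + fixed 218 = 454
{North}: M1→North 56, M2→North 88, M3→North 66, M4→North 182. Service 392; fixed 93; total 485.
{North, South, East, West, Central}: M1→North 56, M2→North 88, M3→North 66, M4→Central 26. Service 236; fixed 530; total 766.
No other subset beats 445.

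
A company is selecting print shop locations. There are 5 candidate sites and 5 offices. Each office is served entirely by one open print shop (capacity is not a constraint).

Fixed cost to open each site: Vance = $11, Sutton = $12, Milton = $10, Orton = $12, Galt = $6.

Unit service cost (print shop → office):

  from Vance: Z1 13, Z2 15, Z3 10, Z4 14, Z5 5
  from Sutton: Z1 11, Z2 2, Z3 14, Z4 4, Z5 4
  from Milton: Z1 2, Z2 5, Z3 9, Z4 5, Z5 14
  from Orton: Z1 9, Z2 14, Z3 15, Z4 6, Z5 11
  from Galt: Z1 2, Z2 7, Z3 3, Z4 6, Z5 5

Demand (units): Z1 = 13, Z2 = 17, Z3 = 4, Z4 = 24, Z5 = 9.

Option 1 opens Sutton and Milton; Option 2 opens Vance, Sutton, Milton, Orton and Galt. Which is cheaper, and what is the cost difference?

Option 1 is cheaper by 5.

Option 1: {Sutton, Milton}: Z1→Milton 2·13=26, Z2→Sutton 2·17=34, Z3→Milton 9·4=36, Z4→Sutton 4·24=96, Z5→Sutton 4·9=36. Service 228; fixed 22; total 250.
Option 2: {Vance, Sutton, Milton, Orton, Galt}: Z1→Milton 2·13=26, Z2→Sutton 2·17=34, Z3→Galt 3·4=12, Z4→Sutton 4·24=96, Z5→Sutton 4·9=36. Service 204; fixed 51; total 255.
Difference: |250 − 255| = 5.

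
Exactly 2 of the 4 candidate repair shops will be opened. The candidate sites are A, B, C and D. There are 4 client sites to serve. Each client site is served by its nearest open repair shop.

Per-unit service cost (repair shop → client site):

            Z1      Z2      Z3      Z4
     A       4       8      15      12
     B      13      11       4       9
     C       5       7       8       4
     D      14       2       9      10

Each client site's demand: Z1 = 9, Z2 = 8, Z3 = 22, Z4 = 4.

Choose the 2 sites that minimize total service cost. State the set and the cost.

With exactly 2 open, each client site uses its cheapest among the chosen.
{B, C}: Z1→C 5·9=45, Z2→C 7·8=56, Z3→B 4·22=88, Z4→C 4·4=16. Service cost 205.
{A, B}: service cost 224
{C, D}: service cost 253
Among all 6 size-2 choices, {B, C} is lowest.

Choose B and C; total service cost 205.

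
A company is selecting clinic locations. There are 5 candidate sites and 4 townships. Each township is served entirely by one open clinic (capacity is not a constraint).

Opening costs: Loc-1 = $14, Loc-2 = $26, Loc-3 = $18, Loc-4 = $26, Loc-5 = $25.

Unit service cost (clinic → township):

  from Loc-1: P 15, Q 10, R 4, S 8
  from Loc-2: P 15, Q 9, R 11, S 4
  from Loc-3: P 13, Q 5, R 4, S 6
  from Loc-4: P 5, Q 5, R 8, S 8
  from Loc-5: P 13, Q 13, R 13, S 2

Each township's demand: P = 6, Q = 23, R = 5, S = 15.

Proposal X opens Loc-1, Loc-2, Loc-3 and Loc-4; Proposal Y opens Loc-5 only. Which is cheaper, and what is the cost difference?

Proposal X: {Loc-1, Loc-2, Loc-3, Loc-4}: P→Loc-4 5·6=30, Q→Loc-3 5·23=115, R→Loc-1 4·5=20, S→Loc-2 4·15=60. Service 225; fixed 84; total 309.
Proposal Y: {Loc-5}: P→Loc-5 13·6=78, Q→Loc-5 13·23=299, R→Loc-5 13·5=65, S→Loc-5 2·15=30. Service 472; fixed 25; total 497.
Difference: |309 − 497| = 188.

Proposal X is cheaper by 188.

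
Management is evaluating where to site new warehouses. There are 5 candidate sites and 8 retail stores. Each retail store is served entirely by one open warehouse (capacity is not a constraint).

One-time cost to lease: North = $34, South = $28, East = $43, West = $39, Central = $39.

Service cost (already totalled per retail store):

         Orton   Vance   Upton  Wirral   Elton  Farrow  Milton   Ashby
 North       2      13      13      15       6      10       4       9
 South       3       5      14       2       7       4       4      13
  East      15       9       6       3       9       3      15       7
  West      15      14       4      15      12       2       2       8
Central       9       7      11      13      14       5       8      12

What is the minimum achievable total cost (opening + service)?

Minimum total cost: 80

For any fixed open set, each retail store goes to its cheapest open site; total = fixed + service.
{South}: Orton→South 3, Vance→South 5, Upton→South 14, Wirral→South 2, Elton→South 7, Farrow→South 4, Milton→South 4, Ashby→South 13. Service 52; fixed 28; total 80.
{South, West}: Orton→South 3, Vance→South 5, Upton→West 4, Wirral→South 2, Elton→South 7, Farrow→West 2, Milton→West 2, Ashby→West 8. Service 33; fixed 67; total 100.
{North}: Orton→North 2, Vance→North 13, Upton→North 13, Wirral→North 15, Elton→North 6, Farrow→North 10, Milton→North 4, Ashby→North 9. Service 72; fixed 34; total 106.
{North, South, East, West, Central}: Orton→North 2, Vance→South 5, Upton→West 4, Wirral→South 2, Elton→North 6, Farrow→West 2, Milton→West 2, Ashby→East 7. Service 30; fixed 183; total 213.
No other subset beats 80.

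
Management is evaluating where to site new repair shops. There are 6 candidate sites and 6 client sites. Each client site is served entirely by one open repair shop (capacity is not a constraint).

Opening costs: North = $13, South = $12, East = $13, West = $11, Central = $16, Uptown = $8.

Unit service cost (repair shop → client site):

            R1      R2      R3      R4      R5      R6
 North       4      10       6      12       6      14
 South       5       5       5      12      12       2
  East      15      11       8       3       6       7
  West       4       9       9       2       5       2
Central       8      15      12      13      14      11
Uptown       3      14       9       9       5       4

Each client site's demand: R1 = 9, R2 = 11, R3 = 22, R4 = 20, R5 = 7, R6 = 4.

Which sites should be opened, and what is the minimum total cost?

For any fixed open set, each client site goes to its cheapest open site; total = fixed + service.
{South, West, Uptown}: R1→Uptown 3·9=27, R2→South 5·11=55, R3→South 5·22=110, R4→West 2·20=40, R5→West 5·7=35, R6→South 2·4=8. Service 275; fixed 31; total 306.
{South, West}: service 284 + fixed 23 = 307
{North, South, West, Uptown}: service 275 + fixed 44 = 319
{North, South, East, West, Central, Uptown}: R1→Uptown 3·9=27, R2→South 5·11=55, R3→South 5·22=110, R4→West 2·20=40, R5→West 5·7=35, R6→South 2·4=8. Service 275; fixed 73; total 348.
No other subset beats 306.

Open South, West and Uptown; minimum total cost 306.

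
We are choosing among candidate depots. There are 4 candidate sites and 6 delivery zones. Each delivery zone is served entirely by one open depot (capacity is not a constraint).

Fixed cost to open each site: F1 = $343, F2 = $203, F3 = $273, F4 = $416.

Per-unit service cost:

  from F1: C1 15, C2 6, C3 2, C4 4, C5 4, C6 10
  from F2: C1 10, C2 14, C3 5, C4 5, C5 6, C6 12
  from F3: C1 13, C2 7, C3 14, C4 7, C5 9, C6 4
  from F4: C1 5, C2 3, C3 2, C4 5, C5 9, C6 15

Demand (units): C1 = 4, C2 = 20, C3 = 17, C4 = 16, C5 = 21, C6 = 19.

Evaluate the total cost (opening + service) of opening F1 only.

Each delivery zone is assigned to its cheapest site among the open ones.
{F1}: C1→F1 15·4=60, C2→F1 6·20=120, C3→F1 2·17=34, C4→F1 4·16=64, C5→F1 4·21=84, C6→F1 10·19=190. Service 552; fixed 343; total 895.

Total cost: 895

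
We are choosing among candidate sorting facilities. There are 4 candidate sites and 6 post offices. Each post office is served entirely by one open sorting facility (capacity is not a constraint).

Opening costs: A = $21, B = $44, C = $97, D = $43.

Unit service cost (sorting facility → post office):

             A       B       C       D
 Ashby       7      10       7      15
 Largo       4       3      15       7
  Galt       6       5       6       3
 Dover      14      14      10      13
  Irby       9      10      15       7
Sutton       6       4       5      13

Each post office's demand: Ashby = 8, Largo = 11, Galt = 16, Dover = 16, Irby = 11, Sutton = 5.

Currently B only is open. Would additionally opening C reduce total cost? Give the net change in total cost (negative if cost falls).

No — net change +9 (cost rises by 9).

Current service cost with {B}: 547.
Adding C: each post office re-picks its cheapest; new service cost 459, saving 88.
Extra fixed cost: 97. Net change = 97 − 88 = 9.
(Totals: 591 → 600.)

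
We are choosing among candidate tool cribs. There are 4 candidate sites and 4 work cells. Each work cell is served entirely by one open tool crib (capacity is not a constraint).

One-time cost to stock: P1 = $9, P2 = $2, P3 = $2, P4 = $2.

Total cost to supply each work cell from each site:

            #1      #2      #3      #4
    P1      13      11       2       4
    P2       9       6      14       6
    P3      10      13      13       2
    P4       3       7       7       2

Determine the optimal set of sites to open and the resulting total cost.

Open P4 only; minimum total cost 21.

For any fixed open set, each work cell goes to its cheapest open site; total = fixed + service.
{P4}: #1→P4 3, #2→P4 7, #3→P4 7, #4→P4 2. Service 19; fixed 2; total 21.
{P2, P4}: service 18 + fixed 4 = 22
{P3, P4}: #1→P4 3, #2→P4 7, #3→P4 7, #4→P3 2. Service 19; fixed 4; total 23.
{P1, P2, P3, P4}: service 13 + fixed 15 = 28
No other subset beats 21.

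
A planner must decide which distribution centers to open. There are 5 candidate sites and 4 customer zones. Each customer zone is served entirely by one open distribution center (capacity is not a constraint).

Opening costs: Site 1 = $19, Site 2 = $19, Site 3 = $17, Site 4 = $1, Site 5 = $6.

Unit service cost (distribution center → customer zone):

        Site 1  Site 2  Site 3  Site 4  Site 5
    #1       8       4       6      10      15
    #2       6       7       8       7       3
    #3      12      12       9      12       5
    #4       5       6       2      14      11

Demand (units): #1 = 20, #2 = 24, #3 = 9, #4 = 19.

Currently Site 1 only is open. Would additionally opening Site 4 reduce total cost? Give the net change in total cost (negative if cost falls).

Current service cost with {Site 1}: 507.
Adding Site 4: each customer zone re-picks its cheapest; new service cost 507, saving 0.
Extra fixed cost: 1. Net change = 1 − 0 = 1.
(Totals: 526 → 527.)

No — net change +1 (cost rises by 1).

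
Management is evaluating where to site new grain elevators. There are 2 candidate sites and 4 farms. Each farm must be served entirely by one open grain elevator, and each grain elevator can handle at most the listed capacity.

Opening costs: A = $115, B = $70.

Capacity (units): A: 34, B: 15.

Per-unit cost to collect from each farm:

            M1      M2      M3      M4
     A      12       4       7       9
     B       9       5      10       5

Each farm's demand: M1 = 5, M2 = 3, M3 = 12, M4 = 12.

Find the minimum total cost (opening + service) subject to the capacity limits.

Minimum total cost: 379

Open {A}: M1→A 12·5=60, M2→A 4·3=12, M3→A 7·12=84, M4→A 9·12=108.
Loads: A carries 32/34. Service 264; fixed 115; total 379.
Next best feasible plan costs 401.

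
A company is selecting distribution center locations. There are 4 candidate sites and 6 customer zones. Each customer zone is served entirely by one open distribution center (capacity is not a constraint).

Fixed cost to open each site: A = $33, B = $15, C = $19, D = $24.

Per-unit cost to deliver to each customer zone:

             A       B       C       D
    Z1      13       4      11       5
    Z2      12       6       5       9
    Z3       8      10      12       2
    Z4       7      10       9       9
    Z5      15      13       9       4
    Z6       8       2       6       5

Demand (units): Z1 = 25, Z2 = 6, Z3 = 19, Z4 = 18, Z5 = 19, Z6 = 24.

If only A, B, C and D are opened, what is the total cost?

Each customer zone is assigned to its cheapest site among the open ones.
{A, B, C, D}: Z1→B 4·25=100, Z2→C 5·6=30, Z3→D 2·19=38, Z4→A 7·18=126, Z5→D 4·19=76, Z6→B 2·24=48. Service 418; fixed 91; total 509.

Total cost: 509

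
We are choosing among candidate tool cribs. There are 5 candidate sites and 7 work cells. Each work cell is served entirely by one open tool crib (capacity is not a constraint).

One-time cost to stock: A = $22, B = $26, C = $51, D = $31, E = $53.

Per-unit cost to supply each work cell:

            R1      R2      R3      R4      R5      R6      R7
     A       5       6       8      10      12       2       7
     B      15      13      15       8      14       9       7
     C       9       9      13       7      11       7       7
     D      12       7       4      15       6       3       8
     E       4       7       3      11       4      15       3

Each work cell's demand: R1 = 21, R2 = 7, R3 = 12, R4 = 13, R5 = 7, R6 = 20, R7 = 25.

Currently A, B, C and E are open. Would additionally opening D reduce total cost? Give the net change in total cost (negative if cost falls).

Current service cost with {A, B, C, E}: 396.
Adding D: each work cell re-picks its cheapest; new service cost 396, saving 0.
Extra fixed cost: 31. Net change = 31 − 0 = 31.
(Totals: 548 → 579.)

No — net change +31 (cost rises by 31).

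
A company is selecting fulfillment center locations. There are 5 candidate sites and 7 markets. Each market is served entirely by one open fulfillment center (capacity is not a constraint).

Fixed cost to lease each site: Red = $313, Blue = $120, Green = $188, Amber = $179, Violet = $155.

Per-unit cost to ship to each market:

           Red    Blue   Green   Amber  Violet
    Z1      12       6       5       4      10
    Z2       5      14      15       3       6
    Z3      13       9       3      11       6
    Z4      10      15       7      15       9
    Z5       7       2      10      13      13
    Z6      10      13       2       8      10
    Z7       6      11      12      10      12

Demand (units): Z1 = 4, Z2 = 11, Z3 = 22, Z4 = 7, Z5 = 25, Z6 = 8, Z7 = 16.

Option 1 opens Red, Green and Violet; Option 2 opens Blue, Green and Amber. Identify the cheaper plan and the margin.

Option 1: {Red, Green, Violet}: Z1→Green 5·4=20, Z2→Red 5·11=55, Z3→Green 3·22=66, Z4→Green 7·7=49, Z5→Red 7·25=175, Z6→Green 2·8=16, Z7→Red 6·16=96. Service 477; fixed 656; total 1133.
Option 2: {Blue, Green, Amber}: Z1→Amber 4·4=16, Z2→Amber 3·11=33, Z3→Green 3·22=66, Z4→Green 7·7=49, Z5→Blue 2·25=50, Z6→Green 2·8=16, Z7→Amber 10·16=160. Service 390; fixed 487; total 877.
Difference: |1133 − 877| = 256.

Option 2 is cheaper by 256.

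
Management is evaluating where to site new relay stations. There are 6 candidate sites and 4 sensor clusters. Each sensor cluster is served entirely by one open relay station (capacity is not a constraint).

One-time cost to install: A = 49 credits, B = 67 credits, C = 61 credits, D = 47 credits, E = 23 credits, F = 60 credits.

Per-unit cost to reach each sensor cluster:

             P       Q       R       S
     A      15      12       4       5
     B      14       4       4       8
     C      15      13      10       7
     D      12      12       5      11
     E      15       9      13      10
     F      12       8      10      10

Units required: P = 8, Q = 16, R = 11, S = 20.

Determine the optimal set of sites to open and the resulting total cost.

For any fixed open set, each sensor cluster goes to its cheapest open site; total = fixed + service.
{A, B}: P→B 14·8=112, Q→B 4·16=64, R→A 4·11=44, S→A 5·20=100. Service 320; fixed 116; total 436.
{B}: P→B 14·8=112, Q→B 4·16=64, R→B 4·11=44, S→B 8·20=160. Service 380; fixed 67; total 447.
{A, B, E}: service 320 + fixed 139 = 459
{A, B, C, D, E, F}: service 304 + fixed 307 = 611
No other subset beats 436.

Open A and B; minimum total cost 436.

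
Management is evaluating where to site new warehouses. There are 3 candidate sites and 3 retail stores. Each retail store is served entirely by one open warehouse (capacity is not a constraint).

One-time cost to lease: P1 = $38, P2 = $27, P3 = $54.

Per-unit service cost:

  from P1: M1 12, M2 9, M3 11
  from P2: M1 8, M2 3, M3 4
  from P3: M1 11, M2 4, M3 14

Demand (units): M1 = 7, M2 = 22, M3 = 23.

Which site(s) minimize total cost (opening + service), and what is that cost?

Open P2 only; minimum total cost 241.

For any fixed open set, each retail store goes to its cheapest open site; total = fixed + service.
{P2}: M1→P2 8·7=56, M2→P2 3·22=66, M3→P2 4·23=92. Service 214; fixed 27; total 241.
{P1, P2}: M1→P2 8·7=56, M2→P2 3·22=66, M3→P2 4·23=92. Service 214; fixed 65; total 279.
{P2, P3}: service 214 + fixed 81 = 295
{P1, P2, P3}: M1→P2 8·7=56, M2→P2 3·22=66, M3→P2 4·23=92. Service 214; fixed 119; total 333.
No other subset beats 241.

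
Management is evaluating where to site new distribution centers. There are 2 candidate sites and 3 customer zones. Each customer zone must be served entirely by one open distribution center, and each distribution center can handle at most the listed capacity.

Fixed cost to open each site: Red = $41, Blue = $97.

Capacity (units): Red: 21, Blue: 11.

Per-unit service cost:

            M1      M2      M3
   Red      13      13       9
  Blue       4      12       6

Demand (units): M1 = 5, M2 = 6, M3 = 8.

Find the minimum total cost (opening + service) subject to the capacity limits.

Minimum total cost: 256

Open {Red}: M1→Red 13·5=65, M2→Red 13·6=78, M3→Red 9·8=72.
Loads: Red carries 19/21. Service 215; fixed 41; total 256.
Next best feasible plan costs 302.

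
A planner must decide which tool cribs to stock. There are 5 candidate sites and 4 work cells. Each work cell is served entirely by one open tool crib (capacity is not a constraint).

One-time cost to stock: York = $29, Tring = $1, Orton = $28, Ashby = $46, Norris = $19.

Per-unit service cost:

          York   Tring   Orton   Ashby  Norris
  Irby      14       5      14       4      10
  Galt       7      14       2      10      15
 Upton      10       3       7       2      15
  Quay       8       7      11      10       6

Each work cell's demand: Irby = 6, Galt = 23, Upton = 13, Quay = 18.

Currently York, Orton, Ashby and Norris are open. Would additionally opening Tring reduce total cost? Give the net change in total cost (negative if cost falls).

No — net change +1 (cost rises by 1).

Current service cost with {York, Orton, Ashby, Norris}: 204.
Adding Tring: each work cell re-picks its cheapest; new service cost 204, saving 0.
Extra fixed cost: 1. Net change = 1 − 0 = 1.
(Totals: 326 → 327.)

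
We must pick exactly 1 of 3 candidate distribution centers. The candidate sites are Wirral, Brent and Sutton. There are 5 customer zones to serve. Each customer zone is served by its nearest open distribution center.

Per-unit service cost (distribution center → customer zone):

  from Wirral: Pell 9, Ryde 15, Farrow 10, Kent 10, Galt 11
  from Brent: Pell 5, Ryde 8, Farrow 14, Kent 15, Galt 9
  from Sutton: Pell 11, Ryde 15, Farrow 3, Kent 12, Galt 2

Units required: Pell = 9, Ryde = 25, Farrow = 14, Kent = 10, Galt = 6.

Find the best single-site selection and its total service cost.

With exactly 1 open, each customer zone uses its cheapest among the chosen.
{Brent}: Pell→Brent 5·9=45, Ryde→Brent 8·25=200, Farrow→Brent 14·14=196, Kent→Brent 15·10=150, Galt→Brent 9·6=54. Service cost 645.
{Sutton}: service cost 648
{Wirral}: service cost 762
Among all 3 size-1 choices, {Brent} is lowest.

Choose Brent only; total service cost 645.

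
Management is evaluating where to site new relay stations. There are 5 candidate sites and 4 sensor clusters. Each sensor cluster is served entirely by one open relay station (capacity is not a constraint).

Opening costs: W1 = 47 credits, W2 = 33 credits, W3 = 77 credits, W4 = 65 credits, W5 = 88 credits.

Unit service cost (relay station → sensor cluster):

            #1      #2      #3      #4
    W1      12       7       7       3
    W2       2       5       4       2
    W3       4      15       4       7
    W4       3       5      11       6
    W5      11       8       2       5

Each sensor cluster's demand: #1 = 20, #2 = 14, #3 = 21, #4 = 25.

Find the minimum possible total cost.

For any fixed open set, each sensor cluster goes to its cheapest open site; total = fixed + service.
{W2}: #1→W2 2·20=40, #2→W2 5·14=70, #3→W2 4·21=84, #4→W2 2·25=50. Service 244; fixed 33; total 277.
{W2, W5}: #1→W2 2·20=40, #2→W2 5·14=70, #3→W5 2·21=42, #4→W2 2·25=50. Service 202; fixed 121; total 323.
{W1, W2}: service 244 + fixed 80 = 324
{W1, W2, W3, W4, W5}: service 202 + fixed 310 = 512
No other subset beats 277.

Minimum total cost: 277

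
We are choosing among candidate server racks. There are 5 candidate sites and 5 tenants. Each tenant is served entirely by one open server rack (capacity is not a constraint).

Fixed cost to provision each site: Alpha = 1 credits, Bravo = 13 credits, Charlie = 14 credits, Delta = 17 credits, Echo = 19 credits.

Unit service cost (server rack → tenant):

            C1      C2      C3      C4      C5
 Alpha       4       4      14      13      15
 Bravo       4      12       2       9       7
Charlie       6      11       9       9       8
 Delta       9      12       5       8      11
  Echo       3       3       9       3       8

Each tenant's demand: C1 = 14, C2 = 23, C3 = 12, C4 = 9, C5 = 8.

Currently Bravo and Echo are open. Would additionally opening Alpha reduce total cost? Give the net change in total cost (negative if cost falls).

Current service cost with {Bravo, Echo}: 218.
Adding Alpha: each tenant re-picks its cheapest; new service cost 218, saving 0.
Extra fixed cost: 1. Net change = 1 − 0 = 1.
(Totals: 250 → 251.)

No — net change +1 (cost rises by 1).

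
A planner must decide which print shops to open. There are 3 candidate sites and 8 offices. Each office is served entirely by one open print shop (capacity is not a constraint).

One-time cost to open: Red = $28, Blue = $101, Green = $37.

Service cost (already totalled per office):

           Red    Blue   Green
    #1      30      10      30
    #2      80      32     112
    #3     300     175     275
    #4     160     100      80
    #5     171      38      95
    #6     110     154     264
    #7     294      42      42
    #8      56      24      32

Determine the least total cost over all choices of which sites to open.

Minimum total cost: 660

For any fixed open set, each office goes to its cheapest open site; total = fixed + service.
{Red, Blue}: #1→Blue 10, #2→Blue 32, #3→Blue 175, #4→Blue 100, #5→Blue 38, #6→Red 110, #7→Blue 42, #8→Blue 24. Service 531; fixed 129; total 660.
{Blue}: #1→Blue 10, #2→Blue 32, #3→Blue 175, #4→Blue 100, #5→Blue 38, #6→Blue 154, #7→Blue 42, #8→Blue 24. Service 575; fixed 101; total 676.
{Red, Blue, Green}: service 511 + fixed 166 = 677
{Red}: #1→Red 30, #2→Red 80, #3→Red 300, #4→Red 160, #5→Red 171, #6→Red 110, #7→Red 294, #8→Red 56. Service 1201; fixed 28; total 1229.
No other subset beats 660.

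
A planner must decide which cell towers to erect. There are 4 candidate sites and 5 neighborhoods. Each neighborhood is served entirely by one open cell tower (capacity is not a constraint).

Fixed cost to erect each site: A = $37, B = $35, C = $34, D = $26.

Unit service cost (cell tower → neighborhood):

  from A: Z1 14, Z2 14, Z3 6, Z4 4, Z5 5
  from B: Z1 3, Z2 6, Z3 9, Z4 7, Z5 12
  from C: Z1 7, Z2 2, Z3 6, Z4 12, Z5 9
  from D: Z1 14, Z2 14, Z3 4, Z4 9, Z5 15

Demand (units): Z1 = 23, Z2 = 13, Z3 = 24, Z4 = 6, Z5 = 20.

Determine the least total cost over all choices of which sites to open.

For any fixed open set, each neighborhood goes to its cheapest open site; total = fixed + service.
{A, B, C, D}: Z1→B 3·23=69, Z2→C 2·13=26, Z3→D 4·24=96, Z4→A 4·6=24, Z5→A 5·20=100. Service 315; fixed 132; total 447.
{A, B, D}: service 367 + fixed 98 = 465
{A, B, C}: service 363 + fixed 106 = 469
{D}: service 954 + fixed 26 = 980
No other subset beats 447.

Minimum total cost: 447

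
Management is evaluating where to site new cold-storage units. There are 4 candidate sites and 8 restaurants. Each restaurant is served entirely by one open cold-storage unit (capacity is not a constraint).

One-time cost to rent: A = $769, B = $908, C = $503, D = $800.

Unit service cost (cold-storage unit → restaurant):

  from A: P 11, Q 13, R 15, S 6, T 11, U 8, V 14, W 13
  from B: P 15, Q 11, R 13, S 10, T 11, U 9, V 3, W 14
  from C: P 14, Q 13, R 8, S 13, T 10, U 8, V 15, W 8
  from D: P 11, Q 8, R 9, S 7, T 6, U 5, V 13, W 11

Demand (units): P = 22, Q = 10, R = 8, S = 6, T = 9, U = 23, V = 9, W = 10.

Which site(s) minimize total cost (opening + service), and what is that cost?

Open C only; minimum total cost 1572.

For any fixed open set, each restaurant goes to its cheapest open site; total = fixed + service.
{C}: P→C 14·22=308, Q→C 13·10=130, R→C 8·8=64, S→C 13·6=78, T→C 10·9=90, U→C 8·23=184, V→C 15·9=135, W→C 8·10=80. Service 1069; fixed 503; total 1572.
{D}: P→D 11·22=242, Q→D 8·10=80, R→D 9·8=72, S→D 7·6=42, T→D 6·9=54, U→D 5·23=115, V→D 13·9=117, W→D 11·10=110. Service 832; fixed 800; total 1632.
{A}: service 1067 + fixed 769 = 1836
{A, B, C, D}: service 698 + fixed 2980 = 3678
No other subset beats 1572.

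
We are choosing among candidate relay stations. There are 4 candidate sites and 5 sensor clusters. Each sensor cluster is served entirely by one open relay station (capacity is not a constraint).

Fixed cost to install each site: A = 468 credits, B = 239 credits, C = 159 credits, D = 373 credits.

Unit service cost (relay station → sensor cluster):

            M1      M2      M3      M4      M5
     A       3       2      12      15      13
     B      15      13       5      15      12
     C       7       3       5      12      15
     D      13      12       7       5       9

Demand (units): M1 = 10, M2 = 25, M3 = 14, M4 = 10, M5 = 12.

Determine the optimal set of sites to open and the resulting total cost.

Open C only; minimum total cost 674.

For any fixed open set, each sensor cluster goes to its cheapest open site; total = fixed + service.
{C}: M1→C 7·10=70, M2→C 3·25=75, M3→C 5·14=70, M4→C 12·10=120, M5→C 15·12=180. Service 515; fixed 159; total 674.
{B, C}: M1→C 7·10=70, M2→C 3·25=75, M3→B 5·14=70, M4→C 12·10=120, M5→B 12·12=144. Service 479; fixed 398; total 877.
{C, D}: M1→C 7·10=70, M2→C 3·25=75, M3→C 5·14=70, M4→D 5·10=50, M5→D 9·12=108. Service 373; fixed 532; total 905.
{A, B, C, D}: service 308 + fixed 1239 = 1547
No other subset beats 674.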